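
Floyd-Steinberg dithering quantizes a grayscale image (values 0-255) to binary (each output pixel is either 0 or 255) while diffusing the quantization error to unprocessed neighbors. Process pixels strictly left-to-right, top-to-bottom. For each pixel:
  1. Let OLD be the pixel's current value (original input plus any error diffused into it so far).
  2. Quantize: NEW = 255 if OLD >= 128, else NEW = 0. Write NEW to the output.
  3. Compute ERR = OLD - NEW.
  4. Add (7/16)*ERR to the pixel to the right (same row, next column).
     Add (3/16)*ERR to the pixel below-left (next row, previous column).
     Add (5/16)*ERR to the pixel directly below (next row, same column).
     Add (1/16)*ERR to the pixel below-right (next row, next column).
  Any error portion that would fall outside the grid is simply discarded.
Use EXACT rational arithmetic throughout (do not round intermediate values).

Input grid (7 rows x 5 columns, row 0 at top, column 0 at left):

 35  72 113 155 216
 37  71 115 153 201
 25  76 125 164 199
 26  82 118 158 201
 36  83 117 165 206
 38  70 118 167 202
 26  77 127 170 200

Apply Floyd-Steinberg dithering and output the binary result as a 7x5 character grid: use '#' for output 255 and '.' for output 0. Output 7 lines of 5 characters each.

Answer: ..#.#
..###
..#.#
.#.##
..#.#
..#.#
..###

Derivation:
(0,0): OLD=35 → NEW=0, ERR=35
(0,1): OLD=1397/16 → NEW=0, ERR=1397/16
(0,2): OLD=38707/256 → NEW=255, ERR=-26573/256
(0,3): OLD=448869/4096 → NEW=0, ERR=448869/4096
(0,4): OLD=17297859/65536 → NEW=255, ERR=586179/65536
(1,0): OLD=16463/256 → NEW=0, ERR=16463/256
(1,1): OLD=223529/2048 → NEW=0, ERR=223529/2048
(1,2): OLD=10244445/65536 → NEW=255, ERR=-6467235/65536
(1,3): OLD=36506713/262144 → NEW=255, ERR=-30340007/262144
(1,4): OLD=671126251/4194304 → NEW=255, ERR=-398421269/4194304
(2,0): OLD=2148307/32768 → NEW=0, ERR=2148307/32768
(2,1): OLD=130345537/1048576 → NEW=0, ERR=130345537/1048576
(2,2): OLD=2242558723/16777216 → NEW=255, ERR=-2035631357/16777216
(2,3): OLD=13628525657/268435456 → NEW=0, ERR=13628525657/268435456
(2,4): OLD=791535198255/4294967296 → NEW=255, ERR=-303681462225/4294967296
(3,0): OLD=1170973347/16777216 → NEW=0, ERR=1170973347/16777216
(3,1): OLD=17814601447/134217728 → NEW=255, ERR=-16410919193/134217728
(3,2): OLD=188456798109/4294967296 → NEW=0, ERR=188456798109/4294967296
(3,3): OLD=1479373868693/8589934592 → NEW=255, ERR=-711059452267/8589934592
(3,4): OLD=20047111680777/137438953472 → NEW=255, ERR=-14999821454583/137438953472
(4,0): OLD=74915587629/2147483648 → NEW=0, ERR=74915587629/2147483648
(4,1): OLD=4991927296173/68719476736 → NEW=0, ERR=4991927296173/68719476736
(4,2): OLD=153195077890499/1099511627776 → NEW=255, ERR=-127180387192381/1099511627776
(4,3): OLD=1245619162937005/17592186044416 → NEW=0, ERR=1245619162937005/17592186044416
(4,4): OLD=55647043853778235/281474976710656 → NEW=255, ERR=-16129075207439045/281474976710656
(5,0): OLD=68743717764647/1099511627776 → NEW=0, ERR=68743717764647/1099511627776
(5,1): OLD=884414425222197/8796093022208 → NEW=0, ERR=884414425222197/8796093022208
(5,2): OLD=40436209106208989/281474976710656 → NEW=255, ERR=-31339909955008291/281474976710656
(5,3): OLD=137856474094302131/1125899906842624 → NEW=0, ERR=137856474094302131/1125899906842624
(5,4): OLD=4361041939854663105/18014398509481984 → NEW=255, ERR=-232629680063242815/18014398509481984
(6,0): OLD=9062166683490999/140737488355328 → NEW=0, ERR=9062166683490999/140737488355328
(6,1): OLD=538732474794678457/4503599627370496 → NEW=0, ERR=538732474794678457/4503599627370496
(6,2): OLD=12522346844824324227/72057594037927936 → NEW=255, ERR=-5852339634847299453/72057594037927936
(6,3): OLD=188329776940168535393/1152921504606846976 → NEW=255, ERR=-105665206734577443487/1152921504606846976
(6,4): OLD=3016415899452195900135/18446744073709551616 → NEW=255, ERR=-1687503839343739761945/18446744073709551616
Row 0: ..#.#
Row 1: ..###
Row 2: ..#.#
Row 3: .#.##
Row 4: ..#.#
Row 5: ..#.#
Row 6: ..###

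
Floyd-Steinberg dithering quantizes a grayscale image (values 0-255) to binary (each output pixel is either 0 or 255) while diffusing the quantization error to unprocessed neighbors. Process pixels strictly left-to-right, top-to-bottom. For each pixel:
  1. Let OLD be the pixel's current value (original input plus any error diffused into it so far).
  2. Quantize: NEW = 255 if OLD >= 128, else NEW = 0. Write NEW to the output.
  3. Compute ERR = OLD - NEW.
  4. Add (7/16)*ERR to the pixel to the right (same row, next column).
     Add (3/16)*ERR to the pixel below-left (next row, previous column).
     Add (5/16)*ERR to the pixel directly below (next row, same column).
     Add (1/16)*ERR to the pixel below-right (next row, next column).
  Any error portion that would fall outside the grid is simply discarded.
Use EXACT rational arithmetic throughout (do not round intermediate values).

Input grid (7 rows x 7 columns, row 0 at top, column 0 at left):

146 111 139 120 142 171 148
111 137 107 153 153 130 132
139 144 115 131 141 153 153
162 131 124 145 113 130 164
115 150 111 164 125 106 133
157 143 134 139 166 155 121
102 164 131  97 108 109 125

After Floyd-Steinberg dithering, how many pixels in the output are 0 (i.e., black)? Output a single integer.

Answer: 24

Derivation:
(0,0): OLD=146 → NEW=255, ERR=-109
(0,1): OLD=1013/16 → NEW=0, ERR=1013/16
(0,2): OLD=42675/256 → NEW=255, ERR=-22605/256
(0,3): OLD=333285/4096 → NEW=0, ERR=333285/4096
(0,4): OLD=11639107/65536 → NEW=255, ERR=-5072573/65536
(0,5): OLD=143798485/1048576 → NEW=255, ERR=-123588395/1048576
(0,6): OLD=1617909203/16777216 → NEW=0, ERR=1617909203/16777216
(1,0): OLD=22735/256 → NEW=0, ERR=22735/256
(1,1): OLD=352809/2048 → NEW=255, ERR=-169431/2048
(1,2): OLD=4091101/65536 → NEW=0, ERR=4091101/65536
(1,3): OLD=48682009/262144 → NEW=255, ERR=-18164711/262144
(1,4): OLD=1367052075/16777216 → NEW=0, ERR=1367052075/16777216
(1,5): OLD=19067025563/134217728 → NEW=255, ERR=-15158495077/134217728
(1,6): OLD=226255429557/2147483648 → NEW=0, ERR=226255429557/2147483648
(2,0): OLD=4955859/32768 → NEW=255, ERR=-3399981/32768
(2,1): OLD=94379713/1048576 → NEW=0, ERR=94379713/1048576
(2,2): OLD=2612600707/16777216 → NEW=255, ERR=-1665589373/16777216
(2,3): OLD=11420844843/134217728 → NEW=0, ERR=11420844843/134217728
(2,4): OLD=191323687003/1073741824 → NEW=255, ERR=-82480478117/1073741824
(2,5): OLD=3743382624777/34359738368 → NEW=0, ERR=3743382624777/34359738368
(2,6): OLD=124536177523151/549755813888 → NEW=255, ERR=-15651555018289/549755813888
(3,0): OLD=2457051171/16777216 → NEW=255, ERR=-1821138909/16777216
(3,1): OLD=11614945511/134217728 → NEW=0, ERR=11614945511/134217728
(3,2): OLD=163656076901/1073741824 → NEW=255, ERR=-110148088219/1073741824
(3,3): OLD=455709763411/4294967296 → NEW=0, ERR=455709763411/4294967296
(3,4): OLD=88599161375779/549755813888 → NEW=255, ERR=-51588571165661/549755813888
(3,5): OLD=496329017429401/4398046511104 → NEW=0, ERR=496329017429401/4398046511104
(3,6): OLD=14867867942382599/70368744177664 → NEW=255, ERR=-3076161822921721/70368744177664
(4,0): OLD=208959899693/2147483648 → NEW=0, ERR=208959899693/2147483648
(4,1): OLD=6651881384265/34359738368 → NEW=255, ERR=-2109851899575/34359738368
(4,2): OLD=42540698302183/549755813888 → NEW=0, ERR=42540698302183/549755813888
(4,3): OLD=910418428837661/4398046511104 → NEW=255, ERR=-211083431493859/4398046511104
(4,4): OLD=3605300002572807/35184372088832 → NEW=0, ERR=3605300002572807/35184372088832
(4,5): OLD=193694088977719751/1125899906842624 → NEW=255, ERR=-93410387267149369/1125899906842624
(4,6): OLD=1623009573519247265/18014398509481984 → NEW=0, ERR=1623009573519247265/18014398509481984
(5,0): OLD=96698899057131/549755813888 → NEW=255, ERR=-43488833484309/549755813888
(5,1): OLD=482873572523769/4398046511104 → NEW=0, ERR=482873572523769/4398046511104
(5,2): OLD=6803921660966751/35184372088832 → NEW=255, ERR=-2168093221685409/35184372088832
(5,3): OLD=34084279206534139/281474976710656 → NEW=0, ERR=34084279206534139/281474976710656
(5,4): OLD=4187329450504738345/18014398509481984 → NEW=255, ERR=-406342169413167575/18014398509481984
(5,5): OLD=20536712229063108377/144115188075855872 → NEW=255, ERR=-16212660730280138983/144115188075855872
(5,6): OLD=218482232373470766679/2305843009213693952 → NEW=0, ERR=218482232373470766679/2305843009213693952
(6,0): OLD=6886679284320675/70368744177664 → NEW=0, ERR=6886679284320675/70368744177664
(6,1): OLD=252909095498232575/1125899906842624 → NEW=255, ERR=-34195380746636545/1125899906842624
(6,2): OLD=2306250609090513181/18014398509481984 → NEW=255, ERR=-2287421010827392739/18014398509481984
(6,3): OLD=10262139259636391171/144115188075855872 → NEW=0, ERR=10262139259636391171/144115188075855872
(6,4): OLD=34178187724864005529/288230376151711744 → NEW=0, ERR=34178187724864005529/288230376151711744
(6,5): OLD=5241790761674182293709/36893488147419103232 → NEW=255, ERR=-4166048715917689030451/36893488147419103232
(6,6): OLD=57952772726340329005515/590295810358705651712 → NEW=0, ERR=57952772726340329005515/590295810358705651712
Output grid:
  Row 0: #.#.##.  (3 black, running=3)
  Row 1: .#.#.#.  (4 black, running=7)
  Row 2: #.#.#.#  (3 black, running=10)
  Row 3: #.#.#.#  (3 black, running=13)
  Row 4: .#.#.#.  (4 black, running=17)
  Row 5: #.#.##.  (3 black, running=20)
  Row 6: .##..#.  (4 black, running=24)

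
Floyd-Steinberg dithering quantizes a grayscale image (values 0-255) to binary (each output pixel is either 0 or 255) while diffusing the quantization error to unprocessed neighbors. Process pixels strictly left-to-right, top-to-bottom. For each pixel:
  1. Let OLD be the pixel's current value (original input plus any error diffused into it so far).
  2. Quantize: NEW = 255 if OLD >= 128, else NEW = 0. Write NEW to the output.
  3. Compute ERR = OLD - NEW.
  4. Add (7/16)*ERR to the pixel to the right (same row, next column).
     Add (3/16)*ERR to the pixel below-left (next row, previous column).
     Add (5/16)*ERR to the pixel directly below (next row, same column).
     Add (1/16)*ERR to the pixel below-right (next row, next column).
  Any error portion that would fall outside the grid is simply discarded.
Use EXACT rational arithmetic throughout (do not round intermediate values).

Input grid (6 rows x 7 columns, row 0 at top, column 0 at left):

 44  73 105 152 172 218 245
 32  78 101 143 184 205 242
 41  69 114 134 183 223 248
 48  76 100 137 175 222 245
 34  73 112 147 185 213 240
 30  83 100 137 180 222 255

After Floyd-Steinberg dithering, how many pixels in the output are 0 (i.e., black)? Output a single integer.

(0,0): OLD=44 → NEW=0, ERR=44
(0,1): OLD=369/4 → NEW=0, ERR=369/4
(0,2): OLD=9303/64 → NEW=255, ERR=-7017/64
(0,3): OLD=106529/1024 → NEW=0, ERR=106529/1024
(0,4): OLD=3563751/16384 → NEW=255, ERR=-614169/16384
(0,5): OLD=52848209/262144 → NEW=255, ERR=-13998511/262144
(0,6): OLD=929614903/4194304 → NEW=255, ERR=-139932617/4194304
(1,0): OLD=4035/64 → NEW=0, ERR=4035/64
(1,1): OLD=59701/512 → NEW=0, ERR=59701/512
(1,2): OLD=2343289/16384 → NEW=255, ERR=-1834631/16384
(1,3): OLD=7381909/65536 → NEW=0, ERR=7381909/65536
(1,4): OLD=914587759/4194304 → NEW=255, ERR=-154959761/4194304
(1,5): OLD=5487846399/33554432 → NEW=255, ERR=-3068533761/33554432
(1,6): OLD=101053910289/536870912 → NEW=255, ERR=-35848172271/536870912
(2,0): OLD=676375/8192 → NEW=0, ERR=676375/8192
(2,1): OLD=32638413/262144 → NEW=0, ERR=32638413/262144
(2,2): OLD=678998887/4194304 → NEW=255, ERR=-390548633/4194304
(2,3): OLD=3843206703/33554432 → NEW=0, ERR=3843206703/33554432
(2,4): OLD=56762684751/268435456 → NEW=255, ERR=-11688356529/268435456
(2,5): OLD=1379056355509/8589934592 → NEW=255, ERR=-811376965451/8589934592
(2,6): OLD=24751823278403/137438953472 → NEW=255, ERR=-10295109856957/137438953472
(3,0): OLD=407461831/4194304 → NEW=0, ERR=407461831/4194304
(3,1): OLD=4869118811/33554432 → NEW=255, ERR=-3687261349/33554432
(3,2): OLD=13980826705/268435456 → NEW=0, ERR=13980826705/268435456
(3,3): OLD=194986098127/1073741824 → NEW=255, ERR=-78818066993/1073741824
(3,4): OLD=16317598080967/137438953472 → NEW=0, ERR=16317598080967/137438953472
(3,5): OLD=250313211974757/1099511627776 → NEW=255, ERR=-30062253108123/1099511627776
(3,6): OLD=3583989163269051/17592186044416 → NEW=255, ERR=-902018278057029/17592186044416
(4,0): OLD=23490300201/536870912 → NEW=0, ERR=23490300201/536870912
(4,1): OLD=632556493301/8589934592 → NEW=0, ERR=632556493301/8589934592
(4,2): OLD=19222418001595/137438953472 → NEW=255, ERR=-15824515133765/137438953472
(4,3): OLD=109076113635065/1099511627776 → NEW=0, ERR=109076113635065/1099511627776
(4,4): OLD=2249947338487947/8796093022208 → NEW=255, ERR=6943617824907/8796093022208
(4,5): OLD=57028998160461275/281474976710656 → NEW=255, ERR=-14747120900756005/281474976710656
(4,6): OLD=897776665223385197/4503599627370496 → NEW=255, ERR=-250641239756091283/4503599627370496
(5,0): OLD=7900062100143/137438953472 → NEW=0, ERR=7900062100143/137438953472
(5,1): OLD=123481927913029/1099511627776 → NEW=0, ERR=123481927913029/1099511627776
(5,2): OLD=1199403533264963/8796093022208 → NEW=255, ERR=-1043600187398077/8796093022208
(5,3): OLD=7673470511604879/70368744177664 → NEW=0, ERR=7673470511604879/70368744177664
(5,4): OLD=1010298208491919637/4503599627370496 → NEW=255, ERR=-138119696487556843/4503599627370496
(5,5): OLD=6550904871002351013/36028797018963968 → NEW=255, ERR=-2636438368833460827/36028797018963968
(5,6): OLD=116629142189998343691/576460752303423488 → NEW=255, ERR=-30368349647374645749/576460752303423488
Output grid:
  Row 0: ..#.###  (3 black, running=3)
  Row 1: ..#.###  (3 black, running=6)
  Row 2: ..#.###  (3 black, running=9)
  Row 3: .#.#.##  (3 black, running=12)
  Row 4: ..#.###  (3 black, running=15)
  Row 5: ..#.###  (3 black, running=18)

Answer: 18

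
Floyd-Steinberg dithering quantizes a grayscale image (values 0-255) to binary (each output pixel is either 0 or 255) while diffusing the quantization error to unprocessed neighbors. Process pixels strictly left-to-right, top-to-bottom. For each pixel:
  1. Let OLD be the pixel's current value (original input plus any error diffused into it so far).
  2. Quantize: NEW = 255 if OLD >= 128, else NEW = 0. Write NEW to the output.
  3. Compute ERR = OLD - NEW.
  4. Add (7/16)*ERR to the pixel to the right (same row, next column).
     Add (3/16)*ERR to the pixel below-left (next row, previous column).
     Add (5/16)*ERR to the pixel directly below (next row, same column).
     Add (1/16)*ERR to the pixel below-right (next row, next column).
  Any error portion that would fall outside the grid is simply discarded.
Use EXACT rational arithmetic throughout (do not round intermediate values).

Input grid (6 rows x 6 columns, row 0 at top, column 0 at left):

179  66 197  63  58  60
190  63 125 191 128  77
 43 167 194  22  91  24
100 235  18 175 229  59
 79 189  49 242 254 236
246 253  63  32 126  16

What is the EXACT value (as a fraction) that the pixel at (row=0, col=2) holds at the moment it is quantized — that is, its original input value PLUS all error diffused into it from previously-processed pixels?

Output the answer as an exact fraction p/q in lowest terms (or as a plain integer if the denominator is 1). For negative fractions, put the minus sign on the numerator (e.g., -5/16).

(0,0): OLD=179 → NEW=255, ERR=-76
(0,1): OLD=131/4 → NEW=0, ERR=131/4
(0,2): OLD=13525/64 → NEW=255, ERR=-2795/64
Target (0,2): original=197, with diffused error = 13525/64

Answer: 13525/64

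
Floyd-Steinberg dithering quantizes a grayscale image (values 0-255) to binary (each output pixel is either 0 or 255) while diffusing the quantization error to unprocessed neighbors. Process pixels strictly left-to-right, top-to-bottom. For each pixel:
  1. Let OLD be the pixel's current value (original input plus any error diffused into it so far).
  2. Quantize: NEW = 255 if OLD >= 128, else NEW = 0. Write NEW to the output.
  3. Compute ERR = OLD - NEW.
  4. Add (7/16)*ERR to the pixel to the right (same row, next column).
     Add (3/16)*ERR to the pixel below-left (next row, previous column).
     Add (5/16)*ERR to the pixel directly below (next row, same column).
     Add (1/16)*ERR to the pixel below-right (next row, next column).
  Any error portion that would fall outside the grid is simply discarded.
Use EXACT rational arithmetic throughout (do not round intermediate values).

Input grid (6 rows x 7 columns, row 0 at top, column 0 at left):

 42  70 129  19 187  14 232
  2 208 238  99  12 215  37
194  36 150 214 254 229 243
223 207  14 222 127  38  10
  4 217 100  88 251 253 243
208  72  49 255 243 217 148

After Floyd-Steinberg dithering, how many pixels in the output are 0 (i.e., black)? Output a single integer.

(0,0): OLD=42 → NEW=0, ERR=42
(0,1): OLD=707/8 → NEW=0, ERR=707/8
(0,2): OLD=21461/128 → NEW=255, ERR=-11179/128
(0,3): OLD=-39341/2048 → NEW=0, ERR=-39341/2048
(0,4): OLD=5852229/32768 → NEW=255, ERR=-2503611/32768
(0,5): OLD=-10185245/524288 → NEW=0, ERR=-10185245/524288
(0,6): OLD=1874860341/8388608 → NEW=255, ERR=-264234699/8388608
(1,0): OLD=4057/128 → NEW=0, ERR=4057/128
(1,1): OLD=241391/1024 → NEW=255, ERR=-19729/1024
(1,2): OLD=6691227/32768 → NEW=255, ERR=-1664613/32768
(1,3): OLD=6683071/131072 → NEW=0, ERR=6683071/131072
(1,4): OLD=46873373/8388608 → NEW=0, ERR=46873373/8388608
(1,5): OLD=13468238509/67108864 → NEW=255, ERR=-3644521811/67108864
(1,6): OLD=2343695491/1073741824 → NEW=0, ERR=2343695491/1073741824
(2,0): OLD=3281589/16384 → NEW=255, ERR=-896331/16384
(2,1): OLD=-786153/524288 → NEW=0, ERR=-786153/524288
(2,2): OLD=1189714693/8388608 → NEW=255, ERR=-949380347/8388608
(2,3): OLD=11964996637/67108864 → NEW=255, ERR=-5147763683/67108864
(2,4): OLD=115529589677/536870912 → NEW=255, ERR=-21372492883/536870912
(2,5): OLD=3356444276111/17179869184 → NEW=255, ERR=-1024422365809/17179869184
(2,6): OLD=58878872882393/274877906944 → NEW=255, ERR=-11214993388327/274877906944
(3,0): OLD=1724888165/8388608 → NEW=255, ERR=-414206875/8388608
(3,1): OLD=10756833409/67108864 → NEW=255, ERR=-6355926911/67108864
(3,2): OLD=-41489117677/536870912 → NEW=0, ERR=-41489117677/536870912
(3,3): OLD=321438321877/2147483648 → NEW=255, ERR=-226170008363/2147483648
(3,4): OLD=14433280252005/274877906944 → NEW=0, ERR=14433280252005/274877906944
(3,5): OLD=70808621700095/2199023255552 → NEW=0, ERR=70808621700095/2199023255552
(3,6): OLD=267778274432353/35184372088832 → NEW=0, ERR=267778274432353/35184372088832
(4,0): OLD=-31341088437/1073741824 → NEW=0, ERR=-31341088437/1073741824
(4,1): OLD=2698216654927/17179869184 → NEW=255, ERR=-1682649986993/17179869184
(4,2): OLD=2015784467201/274877906944 → NEW=0, ERR=2015784467201/274877906944
(4,3): OLD=139223595700315/2199023255552 → NEW=0, ERR=139223595700315/2199023255552
(4,4): OLD=5182000775407905/17592186044416 → NEW=255, ERR=695993334081825/17592186044416
(4,5): OLD=160485729324298785/562949953421312 → NEW=255, ERR=16933491201864225/562949953421312
(4,6): OLD=2346833126424923191/9007199254740992 → NEW=255, ERR=49997316465970231/9007199254740992
(5,0): OLD=49619367608413/274877906944 → NEW=255, ERR=-20474498662307/274877906944
(5,1): OLD=18374946982815/2199023255552 → NEW=0, ERR=18374946982815/2199023255552
(5,2): OLD=1067790914343177/17592186044416 → NEW=0, ERR=1067790914343177/17592186044416
(5,3): OLD=43518294748889229/140737488355328 → NEW=255, ERR=7630235218280589/140737488355328
(5,4): OLD=2600196652571882863/9007199254740992 → NEW=255, ERR=303360842612929903/9007199254740992
(5,5): OLD=17628770771674088319/72057594037927936 → NEW=255, ERR=-745915707997535361/72057594037927936
(5,6): OLD=169578352258308034961/1152921504606846976 → NEW=255, ERR=-124416631416437943919/1152921504606846976
Output grid:
  Row 0: ..#.#.#  (4 black, running=4)
  Row 1: .##..#.  (4 black, running=8)
  Row 2: #.#####  (1 black, running=9)
  Row 3: ##.#...  (4 black, running=13)
  Row 4: .#..###  (3 black, running=16)
  Row 5: #..####  (2 black, running=18)

Answer: 18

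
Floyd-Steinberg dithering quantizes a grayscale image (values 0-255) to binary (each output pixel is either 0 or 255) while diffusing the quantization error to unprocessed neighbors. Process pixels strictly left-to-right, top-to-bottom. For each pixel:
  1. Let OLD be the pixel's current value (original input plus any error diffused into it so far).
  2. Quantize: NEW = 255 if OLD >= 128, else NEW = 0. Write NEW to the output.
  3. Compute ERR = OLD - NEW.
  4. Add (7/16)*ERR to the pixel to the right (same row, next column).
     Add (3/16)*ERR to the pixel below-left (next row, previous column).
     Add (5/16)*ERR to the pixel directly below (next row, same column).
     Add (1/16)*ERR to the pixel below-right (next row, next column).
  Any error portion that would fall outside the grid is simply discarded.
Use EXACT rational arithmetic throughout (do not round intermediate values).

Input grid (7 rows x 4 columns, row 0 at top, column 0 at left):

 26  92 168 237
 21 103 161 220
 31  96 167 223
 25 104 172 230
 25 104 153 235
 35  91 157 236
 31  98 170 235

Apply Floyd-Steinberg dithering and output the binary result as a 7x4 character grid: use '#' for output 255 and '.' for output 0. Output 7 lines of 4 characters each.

(0,0): OLD=26 → NEW=0, ERR=26
(0,1): OLD=827/8 → NEW=0, ERR=827/8
(0,2): OLD=27293/128 → NEW=255, ERR=-5347/128
(0,3): OLD=447947/2048 → NEW=255, ERR=-74293/2048
(1,0): OLD=6209/128 → NEW=0, ERR=6209/128
(1,1): OLD=153927/1024 → NEW=255, ERR=-107193/1024
(1,2): OLD=3336019/32768 → NEW=0, ERR=3336019/32768
(1,3): OLD=131383221/524288 → NEW=255, ERR=-2310219/524288
(2,0): OLD=434685/16384 → NEW=0, ERR=434685/16384
(2,1): OLD=50863919/524288 → NEW=0, ERR=50863919/524288
(2,2): OLD=245251627/1048576 → NEW=255, ERR=-22135253/1048576
(2,3): OLD=3670022815/16777216 → NEW=255, ERR=-608167265/16777216
(3,0): OLD=431856557/8388608 → NEW=0, ERR=431856557/8388608
(3,1): OLD=20742065779/134217728 → NEW=255, ERR=-13483454861/134217728
(3,2): OLD=259241590413/2147483648 → NEW=0, ERR=259241590413/2147483648
(3,3): OLD=9282870909787/34359738368 → NEW=255, ERR=521137625947/34359738368
(4,0): OLD=47785251177/2147483648 → NEW=0, ERR=47785251177/2147483648
(4,1): OLD=1858756604731/17179869184 → NEW=0, ERR=1858756604731/17179869184
(4,2): OLD=128986207657563/549755813888 → NEW=255, ERR=-11201524883877/549755813888
(4,3): OLD=2096728043253229/8796093022208 → NEW=255, ERR=-146275677409811/8796093022208
(5,0): OLD=17108406604313/274877906944 → NEW=0, ERR=17108406604313/274877906944
(5,1): OLD=1315991663887951/8796093022208 → NEW=255, ERR=-927012056775089/8796093022208
(5,2): OLD=475732363532611/4398046511104 → NEW=0, ERR=475732363532611/4398046511104
(5,3): OLD=38963697556122875/140737488355328 → NEW=255, ERR=3075638025514235/140737488355328
(6,0): OLD=4319171025379981/140737488355328 → NEW=0, ERR=4319171025379981/140737488355328
(6,1): OLD=231179425457345963/2251799813685248 → NEW=0, ERR=231179425457345963/2251799813685248
(6,2): OLD=8871341860759040957/36028797018963968 → NEW=255, ERR=-316001379076770883/36028797018963968
(6,3): OLD=141090283332484493611/576460752303423488 → NEW=255, ERR=-5907208504888495829/576460752303423488
Row 0: ..##
Row 1: .#.#
Row 2: ..##
Row 3: .#.#
Row 4: ..##
Row 5: .#.#
Row 6: ..##

Answer: ..##
.#.#
..##
.#.#
..##
.#.#
..##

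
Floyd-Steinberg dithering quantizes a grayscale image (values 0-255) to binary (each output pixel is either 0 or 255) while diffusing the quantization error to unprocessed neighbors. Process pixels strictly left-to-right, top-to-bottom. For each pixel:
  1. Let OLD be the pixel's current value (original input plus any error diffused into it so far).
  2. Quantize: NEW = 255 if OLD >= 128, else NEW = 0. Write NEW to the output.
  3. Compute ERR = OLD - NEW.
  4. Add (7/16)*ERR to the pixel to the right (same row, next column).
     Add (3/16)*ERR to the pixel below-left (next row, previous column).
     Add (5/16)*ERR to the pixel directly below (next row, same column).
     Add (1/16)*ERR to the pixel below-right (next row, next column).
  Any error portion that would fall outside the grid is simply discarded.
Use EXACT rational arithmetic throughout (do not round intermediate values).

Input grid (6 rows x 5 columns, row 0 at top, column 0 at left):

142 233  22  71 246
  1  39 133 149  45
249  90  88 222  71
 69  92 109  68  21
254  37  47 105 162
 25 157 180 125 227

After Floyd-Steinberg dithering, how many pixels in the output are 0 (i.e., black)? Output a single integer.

(0,0): OLD=142 → NEW=255, ERR=-113
(0,1): OLD=2937/16 → NEW=255, ERR=-1143/16
(0,2): OLD=-2369/256 → NEW=0, ERR=-2369/256
(0,3): OLD=274233/4096 → NEW=0, ERR=274233/4096
(0,4): OLD=18041487/65536 → NEW=255, ERR=1329807/65536
(1,0): OLD=-12213/256 → NEW=0, ERR=-12213/256
(1,1): OLD=-26611/2048 → NEW=0, ERR=-26611/2048
(1,2): OLD=8684305/65536 → NEW=255, ERR=-8027375/65536
(1,3): OLD=31341949/262144 → NEW=0, ERR=31341949/262144
(1,4): OLD=452284375/4194304 → NEW=0, ERR=452284375/4194304
(2,0): OLD=7590879/32768 → NEW=255, ERR=-764961/32768
(2,1): OLD=52195973/1048576 → NEW=0, ERR=52195973/1048576
(2,2): OLD=1562055375/16777216 → NEW=0, ERR=1562055375/16777216
(2,3): OLD=83928887037/268435456 → NEW=255, ERR=15477845757/268435456
(2,4): OLD=590112754091/4294967296 → NEW=255, ERR=-505103906389/4294967296
(3,0): OLD=1191822063/16777216 → NEW=0, ERR=1191822063/16777216
(3,1): OLD=20754500163/134217728 → NEW=255, ERR=-13471020477/134217728
(3,2): OLD=464317284945/4294967296 → NEW=0, ERR=464317284945/4294967296
(3,3): OLD=1005743441257/8589934592 → NEW=0, ERR=1005743441257/8589934592
(3,4): OLD=5370674112045/137438953472 → NEW=0, ERR=5370674112045/137438953472
(4,0): OLD=552720667681/2147483648 → NEW=255, ERR=5112337441/2147483648
(4,1): OLD=2156888390049/68719476736 → NEW=0, ERR=2156888390049/68719476736
(4,2): OLD=121161328137359/1099511627776 → NEW=0, ERR=121161328137359/1099511627776
(4,3): OLD=3586746037664673/17592186044416 → NEW=255, ERR=-899261403661407/17592186044416
(4,4): OLD=44801110400899559/281474976710656 → NEW=255, ERR=-26975008660317721/281474976710656
(5,0): OLD=34776429855107/1099511627776 → NEW=0, ERR=34776429855107/1099511627776
(5,1): OLD=1772030395172425/8796093022208 → NEW=255, ERR=-470973325490615/8796093022208
(5,2): OLD=51619154718906513/281474976710656 → NEW=255, ERR=-20156964342310767/281474976710656
(5,3): OLD=75000641188608703/1125899906842624 → NEW=0, ERR=75000641188608703/1125899906842624
(5,4): OLD=4017220046931986821/18014398509481984 → NEW=255, ERR=-576451572985919099/18014398509481984
Output grid:
  Row 0: ##..#  (2 black, running=2)
  Row 1: ..#..  (4 black, running=6)
  Row 2: #..##  (2 black, running=8)
  Row 3: .#...  (4 black, running=12)
  Row 4: #..##  (2 black, running=14)
  Row 5: .##.#  (2 black, running=16)

Answer: 16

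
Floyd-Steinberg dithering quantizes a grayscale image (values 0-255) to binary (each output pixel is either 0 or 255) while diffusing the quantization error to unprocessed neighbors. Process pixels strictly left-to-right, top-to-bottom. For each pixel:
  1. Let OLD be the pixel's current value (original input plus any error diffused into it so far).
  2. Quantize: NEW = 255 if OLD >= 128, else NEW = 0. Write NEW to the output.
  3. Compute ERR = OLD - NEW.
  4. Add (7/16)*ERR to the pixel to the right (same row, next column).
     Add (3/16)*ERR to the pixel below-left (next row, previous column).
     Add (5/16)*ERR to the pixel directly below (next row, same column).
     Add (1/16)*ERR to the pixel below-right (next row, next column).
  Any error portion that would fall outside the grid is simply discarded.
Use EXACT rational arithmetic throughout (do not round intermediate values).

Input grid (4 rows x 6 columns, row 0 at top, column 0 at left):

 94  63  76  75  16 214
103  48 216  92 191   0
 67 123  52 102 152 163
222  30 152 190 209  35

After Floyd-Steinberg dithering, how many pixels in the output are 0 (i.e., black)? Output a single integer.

Answer: 13

Derivation:
(0,0): OLD=94 → NEW=0, ERR=94
(0,1): OLD=833/8 → NEW=0, ERR=833/8
(0,2): OLD=15559/128 → NEW=0, ERR=15559/128
(0,3): OLD=262513/2048 → NEW=255, ERR=-259727/2048
(0,4): OLD=-1293801/32768 → NEW=0, ERR=-1293801/32768
(0,5): OLD=103141025/524288 → NEW=255, ERR=-30552415/524288
(1,0): OLD=19443/128 → NEW=255, ERR=-13197/128
(1,1): OLD=65637/1024 → NEW=0, ERR=65637/1024
(1,2): OLD=8675593/32768 → NEW=255, ERR=319753/32768
(1,3): OLD=7449077/131072 → NEW=0, ERR=7449077/131072
(1,4): OLD=1549146847/8388608 → NEW=255, ERR=-589948193/8388608
(1,5): OLD=-6905043607/134217728 → NEW=0, ERR=-6905043607/134217728
(2,0): OLD=766759/16384 → NEW=0, ERR=766759/16384
(2,1): OLD=83304797/524288 → NEW=255, ERR=-50388643/524288
(2,2): OLD=232062423/8388608 → NEW=0, ERR=232062423/8388608
(2,3): OLD=8005181023/67108864 → NEW=0, ERR=8005181023/67108864
(2,4): OLD=378206917405/2147483648 → NEW=255, ERR=-169401412835/2147483648
(2,5): OLD=3711397238171/34359738368 → NEW=0, ERR=3711397238171/34359738368
(3,0): OLD=1833786487/8388608 → NEW=255, ERR=-305308553/8388608
(3,1): OLD=-526475797/67108864 → NEW=0, ERR=-526475797/67108864
(3,2): OLD=93185860177/536870912 → NEW=255, ERR=-43716222383/536870912
(3,3): OLD=6136328768659/34359738368 → NEW=255, ERR=-2625404515181/34359738368
(3,4): OLD=49100932433907/274877906944 → NEW=255, ERR=-20992933836813/274877906944
(3,5): OLD=133753599714909/4398046511104 → NEW=0, ERR=133753599714909/4398046511104
Output grid:
  Row 0: ...#.#  (4 black, running=4)
  Row 1: #.#.#.  (3 black, running=7)
  Row 2: .#..#.  (4 black, running=11)
  Row 3: #.###.  (2 black, running=13)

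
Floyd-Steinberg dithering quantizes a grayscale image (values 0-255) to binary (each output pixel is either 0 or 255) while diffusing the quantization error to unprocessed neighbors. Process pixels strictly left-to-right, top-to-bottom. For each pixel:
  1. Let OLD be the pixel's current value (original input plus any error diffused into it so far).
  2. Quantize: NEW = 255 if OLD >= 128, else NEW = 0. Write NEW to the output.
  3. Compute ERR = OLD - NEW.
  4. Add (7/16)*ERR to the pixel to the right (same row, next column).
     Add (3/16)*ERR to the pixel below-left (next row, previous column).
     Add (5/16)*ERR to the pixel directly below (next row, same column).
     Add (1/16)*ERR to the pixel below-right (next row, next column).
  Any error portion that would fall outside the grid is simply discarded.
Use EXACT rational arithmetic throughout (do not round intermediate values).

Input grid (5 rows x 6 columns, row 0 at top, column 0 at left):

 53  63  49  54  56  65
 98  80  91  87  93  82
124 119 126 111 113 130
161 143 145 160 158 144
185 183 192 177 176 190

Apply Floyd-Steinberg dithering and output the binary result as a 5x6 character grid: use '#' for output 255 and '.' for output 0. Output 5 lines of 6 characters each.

Answer: ......
#.#.#.
.#.#.#
#.#.#.
######

Derivation:
(0,0): OLD=53 → NEW=0, ERR=53
(0,1): OLD=1379/16 → NEW=0, ERR=1379/16
(0,2): OLD=22197/256 → NEW=0, ERR=22197/256
(0,3): OLD=376563/4096 → NEW=0, ERR=376563/4096
(0,4): OLD=6305957/65536 → NEW=0, ERR=6305957/65536
(0,5): OLD=112299139/1048576 → NEW=0, ERR=112299139/1048576
(1,0): OLD=33465/256 → NEW=255, ERR=-31815/256
(1,1): OLD=147727/2048 → NEW=0, ERR=147727/2048
(1,2): OLD=11290427/65536 → NEW=255, ERR=-5421253/65536
(1,3): OLD=27000671/262144 → NEW=0, ERR=27000671/262144
(1,4): OLD=3254073981/16777216 → NEW=255, ERR=-1024116099/16777216
(1,5): OLD=25441150811/268435456 → NEW=0, ERR=25441150811/268435456
(2,0): OLD=3233813/32768 → NEW=0, ERR=3233813/32768
(2,1): OLD=169281847/1048576 → NEW=255, ERR=-98105033/1048576
(2,2): OLD=1393138021/16777216 → NEW=0, ERR=1393138021/16777216
(2,3): OLD=21864163709/134217728 → NEW=255, ERR=-12361356931/134217728
(2,4): OLD=334315159031/4294967296 → NEW=0, ERR=334315159031/4294967296
(2,5): OLD=13046856432433/68719476736 → NEW=255, ERR=-4476610135247/68719476736
(3,0): OLD=2924226757/16777216 → NEW=255, ERR=-1353963323/16777216
(3,1): OLD=13447625313/134217728 → NEW=0, ERR=13447625313/134217728
(3,2): OLD=205801255987/1073741824 → NEW=255, ERR=-68002909133/1073741824
(3,3): OLD=8472806523545/68719476736 → NEW=0, ERR=8472806523545/68719476736
(3,4): OLD=120009425210745/549755813888 → NEW=255, ERR=-20178307330695/549755813888
(3,5): OLD=989117178829175/8796093022208 → NEW=0, ERR=989117178829175/8796093022208
(4,0): OLD=383468817899/2147483648 → NEW=255, ERR=-164139512341/2147483648
(4,1): OLD=5633340799855/34359738368 → NEW=255, ERR=-3128392483985/34359738368
(4,2): OLD=177851410565533/1099511627776 → NEW=255, ERR=-102524054517347/1099511627776
(4,3): OLD=2883268247187441/17592186044416 → NEW=255, ERR=-1602739194138639/17592186044416
(4,4): OLD=43195633912196353/281474976710656 → NEW=255, ERR=-28580485149020927/281474976710656
(4,5): OLD=803547988416599911/4503599627370496 → NEW=255, ERR=-344869916562876569/4503599627370496
Row 0: ......
Row 1: #.#.#.
Row 2: .#.#.#
Row 3: #.#.#.
Row 4: ######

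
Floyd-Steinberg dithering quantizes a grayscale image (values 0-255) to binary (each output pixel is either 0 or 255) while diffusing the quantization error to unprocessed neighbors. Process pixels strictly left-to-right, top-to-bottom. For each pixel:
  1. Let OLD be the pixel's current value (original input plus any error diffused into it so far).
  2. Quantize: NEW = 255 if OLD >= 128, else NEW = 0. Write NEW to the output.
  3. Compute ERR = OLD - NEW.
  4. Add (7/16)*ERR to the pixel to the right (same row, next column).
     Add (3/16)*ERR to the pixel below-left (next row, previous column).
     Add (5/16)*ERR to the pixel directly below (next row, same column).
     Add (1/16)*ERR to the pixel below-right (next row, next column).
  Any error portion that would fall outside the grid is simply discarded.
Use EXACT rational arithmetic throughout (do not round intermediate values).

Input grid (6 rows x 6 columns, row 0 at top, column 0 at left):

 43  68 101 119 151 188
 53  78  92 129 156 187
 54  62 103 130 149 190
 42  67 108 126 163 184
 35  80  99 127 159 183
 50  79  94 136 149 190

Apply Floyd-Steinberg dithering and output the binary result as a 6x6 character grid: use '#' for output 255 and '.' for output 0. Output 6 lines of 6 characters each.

Answer: ..#.##
...#.#
.#.#.#
..#.##
..#.#.
.#.#.#

Derivation:
(0,0): OLD=43 → NEW=0, ERR=43
(0,1): OLD=1389/16 → NEW=0, ERR=1389/16
(0,2): OLD=35579/256 → NEW=255, ERR=-29701/256
(0,3): OLD=279517/4096 → NEW=0, ERR=279517/4096
(0,4): OLD=11852555/65536 → NEW=255, ERR=-4859125/65536
(0,5): OLD=163118413/1048576 → NEW=255, ERR=-104268467/1048576
(1,0): OLD=21175/256 → NEW=0, ERR=21175/256
(1,1): OLD=250369/2048 → NEW=0, ERR=250369/2048
(1,2): OLD=8352533/65536 → NEW=0, ERR=8352533/65536
(1,3): OLD=48478641/262144 → NEW=255, ERR=-18368079/262144
(1,4): OLD=1472960435/16777216 → NEW=0, ERR=1472960435/16777216
(1,5): OLD=50922739957/268435456 → NEW=255, ERR=-17528301323/268435456
(2,0): OLD=3367579/32768 → NEW=0, ERR=3367579/32768
(2,1): OLD=182695257/1048576 → NEW=255, ERR=-84691623/1048576
(2,2): OLD=1711186507/16777216 → NEW=0, ERR=1711186507/16777216
(2,3): OLD=23777129651/134217728 → NEW=255, ERR=-10448390989/134217728
(2,4): OLD=540115671193/4294967296 → NEW=0, ERR=540115671193/4294967296
(2,5): OLD=15812324043711/68719476736 → NEW=255, ERR=-1711142523969/68719476736
(3,0): OLD=989380843/16777216 → NEW=0, ERR=989380843/16777216
(3,1): OLD=12496635791/134217728 → NEW=0, ERR=12496635791/134217728
(3,2): OLD=172833222045/1073741824 → NEW=255, ERR=-100970943075/1073741824
(3,3): OLD=6218135863767/68719476736 → NEW=0, ERR=6218135863767/68719476736
(3,4): OLD=127736798155511/549755813888 → NEW=255, ERR=-12450934385929/549755813888
(3,5): OLD=1532013680338713/8796093022208 → NEW=255, ERR=-710990040324327/8796093022208
(4,0): OLD=152227068773/2147483648 → NEW=0, ERR=152227068773/2147483648
(4,1): OLD=4334914503585/34359738368 → NEW=0, ERR=4334914503585/34359738368
(4,2): OLD=162282437532307/1099511627776 → NEW=255, ERR=-118093027550573/1099511627776
(4,3): OLD=1726907451863807/17592186044416 → NEW=0, ERR=1726907451863807/17592186044416
(4,4): OLD=52176626497470703/281474976710656 → NEW=255, ERR=-19599492563746577/281474976710656
(4,5): OLD=566828999005086761/4503599627370496 → NEW=0, ERR=566828999005086761/4503599627370496
(5,0): OLD=52670699706995/549755813888 → NEW=0, ERR=52670699706995/549755813888
(5,1): OLD=2544419990540451/17592186044416 → NEW=255, ERR=-1941587450785629/17592186044416
(5,2): OLD=5410146016341681/140737488355328 → NEW=0, ERR=5410146016341681/140737488355328
(5,3): OLD=737353896956089131/4503599627370496 → NEW=255, ERR=-411064008023387349/4503599627370496
(5,4): OLD=1054218669385027467/9007199254740992 → NEW=0, ERR=1054218669385027467/9007199254740992
(5,5): OLD=39802522648118785095/144115188075855872 → NEW=255, ERR=3053149688775537735/144115188075855872
Row 0: ..#.##
Row 1: ...#.#
Row 2: .#.#.#
Row 3: ..#.##
Row 4: ..#.#.
Row 5: .#.#.#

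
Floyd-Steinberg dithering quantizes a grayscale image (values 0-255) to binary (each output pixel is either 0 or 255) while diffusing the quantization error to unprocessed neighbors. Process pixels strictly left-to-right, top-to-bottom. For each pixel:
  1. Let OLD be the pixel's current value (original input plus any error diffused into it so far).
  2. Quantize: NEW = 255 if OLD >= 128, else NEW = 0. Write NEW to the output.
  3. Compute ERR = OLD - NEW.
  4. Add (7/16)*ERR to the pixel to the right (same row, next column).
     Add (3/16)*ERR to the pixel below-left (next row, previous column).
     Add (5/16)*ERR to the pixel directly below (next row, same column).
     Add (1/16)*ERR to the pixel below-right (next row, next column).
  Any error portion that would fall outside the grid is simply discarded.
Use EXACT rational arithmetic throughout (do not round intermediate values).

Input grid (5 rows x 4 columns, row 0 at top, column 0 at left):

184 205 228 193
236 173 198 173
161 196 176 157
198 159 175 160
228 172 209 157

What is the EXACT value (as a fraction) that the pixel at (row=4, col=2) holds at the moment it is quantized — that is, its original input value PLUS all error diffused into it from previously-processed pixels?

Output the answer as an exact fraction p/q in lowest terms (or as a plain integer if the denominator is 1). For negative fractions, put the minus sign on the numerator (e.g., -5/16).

(0,0): OLD=184 → NEW=255, ERR=-71
(0,1): OLD=2783/16 → NEW=255, ERR=-1297/16
(0,2): OLD=49289/256 → NEW=255, ERR=-15991/256
(0,3): OLD=678591/4096 → NEW=255, ERR=-365889/4096
(1,0): OLD=50845/256 → NEW=255, ERR=-14435/256
(1,1): OLD=218827/2048 → NEW=0, ERR=218827/2048
(1,2): OLD=13330727/65536 → NEW=255, ERR=-3380953/65536
(1,3): OLD=124372161/1048576 → NEW=0, ERR=124372161/1048576
(2,0): OLD=5354729/32768 → NEW=255, ERR=-3001111/32768
(2,1): OLD=184679443/1048576 → NEW=255, ERR=-82707437/1048576
(2,2): OLD=323564703/2097152 → NEW=255, ERR=-211209057/2097152
(2,3): OLD=4925113539/33554432 → NEW=255, ERR=-3631266621/33554432
(3,0): OLD=2593588697/16777216 → NEW=255, ERR=-1684601383/16777216
(3,1): OLD=17666846663/268435456 → NEW=0, ERR=17666846663/268435456
(3,2): OLD=631789904185/4294967296 → NEW=255, ERR=-463426756295/4294967296
(3,3): OLD=4994562197519/68719476736 → NEW=0, ERR=4994562197519/68719476736
(4,0): OLD=897484972837/4294967296 → NEW=255, ERR=-197731687643/4294967296
(4,1): OLD=5013718847599/34359738368 → NEW=255, ERR=-3748014436241/34359738368
(4,2): OLD=159757986932495/1099511627776 → NEW=255, ERR=-120617478150385/1099511627776
Target (4,2): original=209, with diffused error = 159757986932495/1099511627776

Answer: 159757986932495/1099511627776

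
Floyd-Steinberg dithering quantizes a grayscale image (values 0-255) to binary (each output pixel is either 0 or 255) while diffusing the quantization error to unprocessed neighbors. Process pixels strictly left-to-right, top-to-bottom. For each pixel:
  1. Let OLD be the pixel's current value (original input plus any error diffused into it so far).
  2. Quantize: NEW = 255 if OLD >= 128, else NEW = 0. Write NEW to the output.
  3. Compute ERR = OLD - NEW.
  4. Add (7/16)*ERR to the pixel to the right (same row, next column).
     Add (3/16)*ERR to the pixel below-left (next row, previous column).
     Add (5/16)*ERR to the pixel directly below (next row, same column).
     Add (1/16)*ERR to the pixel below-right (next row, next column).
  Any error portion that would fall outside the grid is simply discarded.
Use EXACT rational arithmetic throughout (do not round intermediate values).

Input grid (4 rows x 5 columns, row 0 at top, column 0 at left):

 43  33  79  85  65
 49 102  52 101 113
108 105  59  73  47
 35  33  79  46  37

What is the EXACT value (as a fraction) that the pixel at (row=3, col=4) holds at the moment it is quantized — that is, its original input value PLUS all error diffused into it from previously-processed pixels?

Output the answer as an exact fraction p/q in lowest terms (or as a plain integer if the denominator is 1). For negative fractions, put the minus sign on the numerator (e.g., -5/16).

(0,0): OLD=43 → NEW=0, ERR=43
(0,1): OLD=829/16 → NEW=0, ERR=829/16
(0,2): OLD=26027/256 → NEW=0, ERR=26027/256
(0,3): OLD=530349/4096 → NEW=255, ERR=-514131/4096
(0,4): OLD=660923/65536 → NEW=0, ERR=660923/65536
(1,0): OLD=18471/256 → NEW=0, ERR=18471/256
(1,1): OLD=351249/2048 → NEW=255, ERR=-170991/2048
(1,2): OLD=1765989/65536 → NEW=0, ERR=1765989/65536
(1,3): OLD=21445825/262144 → NEW=0, ERR=21445825/262144
(1,4): OLD=604391203/4194304 → NEW=255, ERR=-465156317/4194304
(2,0): OLD=3764811/32768 → NEW=0, ERR=3764811/32768
(2,1): OLD=145475817/1048576 → NEW=255, ERR=-121911063/1048576
(2,2): OLD=447559931/16777216 → NEW=0, ERR=447559931/16777216
(2,3): OLD=24461589185/268435456 → NEW=0, ERR=24461589185/268435456
(2,4): OLD=246205090567/4294967296 → NEW=0, ERR=246205090567/4294967296
(3,0): OLD=823839131/16777216 → NEW=0, ERR=823839131/16777216
(3,1): OLD=4071310975/134217728 → NEW=0, ERR=4071310975/134217728
(3,2): OLD=474281099941/4294967296 → NEW=0, ERR=474281099941/4294967296
(3,3): OLD=1161397672285/8589934592 → NEW=255, ERR=-1029035648675/8589934592
(3,4): OLD=1126813497329/137438953472 → NEW=0, ERR=1126813497329/137438953472
Target (3,4): original=37, with diffused error = 1126813497329/137438953472

Answer: 1126813497329/137438953472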